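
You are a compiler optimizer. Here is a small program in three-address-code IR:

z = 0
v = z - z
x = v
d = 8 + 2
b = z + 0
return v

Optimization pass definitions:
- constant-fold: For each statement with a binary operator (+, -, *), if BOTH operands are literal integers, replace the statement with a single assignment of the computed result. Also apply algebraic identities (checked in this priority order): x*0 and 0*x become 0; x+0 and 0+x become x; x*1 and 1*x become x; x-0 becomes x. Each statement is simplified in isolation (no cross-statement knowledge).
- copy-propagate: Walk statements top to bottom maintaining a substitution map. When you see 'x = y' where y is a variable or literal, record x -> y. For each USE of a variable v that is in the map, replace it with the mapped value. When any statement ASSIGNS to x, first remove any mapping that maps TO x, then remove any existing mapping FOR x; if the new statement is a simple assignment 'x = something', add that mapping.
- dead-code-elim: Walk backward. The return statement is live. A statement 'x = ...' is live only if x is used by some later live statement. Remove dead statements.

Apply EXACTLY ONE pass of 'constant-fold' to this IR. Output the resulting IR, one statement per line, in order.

Answer: z = 0
v = z - z
x = v
d = 10
b = z
return v

Derivation:
Applying constant-fold statement-by-statement:
  [1] z = 0  (unchanged)
  [2] v = z - z  (unchanged)
  [3] x = v  (unchanged)
  [4] d = 8 + 2  -> d = 10
  [5] b = z + 0  -> b = z
  [6] return v  (unchanged)
Result (6 stmts):
  z = 0
  v = z - z
  x = v
  d = 10
  b = z
  return v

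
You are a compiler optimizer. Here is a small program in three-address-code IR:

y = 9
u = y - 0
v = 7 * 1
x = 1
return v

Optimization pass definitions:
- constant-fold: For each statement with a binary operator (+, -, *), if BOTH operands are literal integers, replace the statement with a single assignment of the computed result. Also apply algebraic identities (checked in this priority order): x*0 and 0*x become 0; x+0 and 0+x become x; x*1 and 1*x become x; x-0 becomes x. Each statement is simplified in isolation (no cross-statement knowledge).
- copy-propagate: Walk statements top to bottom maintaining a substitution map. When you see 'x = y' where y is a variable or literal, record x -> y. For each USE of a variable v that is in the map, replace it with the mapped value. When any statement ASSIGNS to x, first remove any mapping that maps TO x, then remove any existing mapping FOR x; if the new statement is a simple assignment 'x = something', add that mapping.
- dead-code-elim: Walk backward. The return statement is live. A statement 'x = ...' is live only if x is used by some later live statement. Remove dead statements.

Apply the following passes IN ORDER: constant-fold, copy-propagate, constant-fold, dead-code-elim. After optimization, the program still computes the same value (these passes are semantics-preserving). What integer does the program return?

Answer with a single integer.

Answer: 7

Derivation:
Initial IR:
  y = 9
  u = y - 0
  v = 7 * 1
  x = 1
  return v
After constant-fold (5 stmts):
  y = 9
  u = y
  v = 7
  x = 1
  return v
After copy-propagate (5 stmts):
  y = 9
  u = 9
  v = 7
  x = 1
  return 7
After constant-fold (5 stmts):
  y = 9
  u = 9
  v = 7
  x = 1
  return 7
After dead-code-elim (1 stmts):
  return 7
Evaluate:
  y = 9  =>  y = 9
  u = y - 0  =>  u = 9
  v = 7 * 1  =>  v = 7
  x = 1  =>  x = 1
  return v = 7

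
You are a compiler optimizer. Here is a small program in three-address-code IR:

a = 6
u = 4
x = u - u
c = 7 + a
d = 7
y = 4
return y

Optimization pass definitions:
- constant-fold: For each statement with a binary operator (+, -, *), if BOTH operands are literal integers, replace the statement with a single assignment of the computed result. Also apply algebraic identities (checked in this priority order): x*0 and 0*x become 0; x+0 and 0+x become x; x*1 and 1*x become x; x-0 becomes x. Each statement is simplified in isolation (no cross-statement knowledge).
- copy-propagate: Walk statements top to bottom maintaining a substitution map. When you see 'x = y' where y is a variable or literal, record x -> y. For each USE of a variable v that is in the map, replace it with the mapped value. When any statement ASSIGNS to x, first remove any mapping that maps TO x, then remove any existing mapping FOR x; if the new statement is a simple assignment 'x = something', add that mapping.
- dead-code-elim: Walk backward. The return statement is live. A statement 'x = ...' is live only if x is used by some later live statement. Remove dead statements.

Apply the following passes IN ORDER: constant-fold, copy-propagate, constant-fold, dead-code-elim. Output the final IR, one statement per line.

Answer: return 4

Derivation:
Initial IR:
  a = 6
  u = 4
  x = u - u
  c = 7 + a
  d = 7
  y = 4
  return y
After constant-fold (7 stmts):
  a = 6
  u = 4
  x = u - u
  c = 7 + a
  d = 7
  y = 4
  return y
After copy-propagate (7 stmts):
  a = 6
  u = 4
  x = 4 - 4
  c = 7 + 6
  d = 7
  y = 4
  return 4
After constant-fold (7 stmts):
  a = 6
  u = 4
  x = 0
  c = 13
  d = 7
  y = 4
  return 4
After dead-code-elim (1 stmts):
  return 4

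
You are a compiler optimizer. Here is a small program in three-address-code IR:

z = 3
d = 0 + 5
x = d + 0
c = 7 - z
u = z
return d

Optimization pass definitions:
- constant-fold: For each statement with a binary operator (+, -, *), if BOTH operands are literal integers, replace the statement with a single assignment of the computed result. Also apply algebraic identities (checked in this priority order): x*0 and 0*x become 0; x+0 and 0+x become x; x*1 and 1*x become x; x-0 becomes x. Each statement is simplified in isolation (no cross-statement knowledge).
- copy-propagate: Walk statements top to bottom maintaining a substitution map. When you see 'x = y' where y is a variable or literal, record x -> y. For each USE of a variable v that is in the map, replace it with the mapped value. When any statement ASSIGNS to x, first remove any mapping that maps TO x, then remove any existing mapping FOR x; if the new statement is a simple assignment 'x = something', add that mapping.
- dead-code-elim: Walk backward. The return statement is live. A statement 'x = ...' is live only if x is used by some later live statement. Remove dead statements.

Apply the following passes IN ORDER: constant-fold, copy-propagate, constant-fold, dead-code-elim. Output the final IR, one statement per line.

Initial IR:
  z = 3
  d = 0 + 5
  x = d + 0
  c = 7 - z
  u = z
  return d
After constant-fold (6 stmts):
  z = 3
  d = 5
  x = d
  c = 7 - z
  u = z
  return d
After copy-propagate (6 stmts):
  z = 3
  d = 5
  x = 5
  c = 7 - 3
  u = 3
  return 5
After constant-fold (6 stmts):
  z = 3
  d = 5
  x = 5
  c = 4
  u = 3
  return 5
After dead-code-elim (1 stmts):
  return 5

Answer: return 5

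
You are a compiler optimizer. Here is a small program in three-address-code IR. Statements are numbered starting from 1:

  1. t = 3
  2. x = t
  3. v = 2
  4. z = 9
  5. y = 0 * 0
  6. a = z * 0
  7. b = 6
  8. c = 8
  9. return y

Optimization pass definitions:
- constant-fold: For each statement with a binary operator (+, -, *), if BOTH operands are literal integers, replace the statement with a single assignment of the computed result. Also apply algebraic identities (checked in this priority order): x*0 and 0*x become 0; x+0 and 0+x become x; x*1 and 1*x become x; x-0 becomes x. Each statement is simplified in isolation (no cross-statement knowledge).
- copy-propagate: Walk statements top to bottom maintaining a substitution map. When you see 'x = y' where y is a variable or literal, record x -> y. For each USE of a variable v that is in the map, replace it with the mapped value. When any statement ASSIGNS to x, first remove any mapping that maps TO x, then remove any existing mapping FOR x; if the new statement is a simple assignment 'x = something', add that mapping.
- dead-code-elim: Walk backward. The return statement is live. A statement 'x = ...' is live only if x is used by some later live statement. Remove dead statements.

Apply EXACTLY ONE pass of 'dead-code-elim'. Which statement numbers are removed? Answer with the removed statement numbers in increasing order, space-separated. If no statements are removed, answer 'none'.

Backward liveness scan:
Stmt 1 't = 3': DEAD (t not in live set [])
Stmt 2 'x = t': DEAD (x not in live set [])
Stmt 3 'v = 2': DEAD (v not in live set [])
Stmt 4 'z = 9': DEAD (z not in live set [])
Stmt 5 'y = 0 * 0': KEEP (y is live); live-in = []
Stmt 6 'a = z * 0': DEAD (a not in live set ['y'])
Stmt 7 'b = 6': DEAD (b not in live set ['y'])
Stmt 8 'c = 8': DEAD (c not in live set ['y'])
Stmt 9 'return y': KEEP (return); live-in = ['y']
Removed statement numbers: [1, 2, 3, 4, 6, 7, 8]
Surviving IR:
  y = 0 * 0
  return y

Answer: 1 2 3 4 6 7 8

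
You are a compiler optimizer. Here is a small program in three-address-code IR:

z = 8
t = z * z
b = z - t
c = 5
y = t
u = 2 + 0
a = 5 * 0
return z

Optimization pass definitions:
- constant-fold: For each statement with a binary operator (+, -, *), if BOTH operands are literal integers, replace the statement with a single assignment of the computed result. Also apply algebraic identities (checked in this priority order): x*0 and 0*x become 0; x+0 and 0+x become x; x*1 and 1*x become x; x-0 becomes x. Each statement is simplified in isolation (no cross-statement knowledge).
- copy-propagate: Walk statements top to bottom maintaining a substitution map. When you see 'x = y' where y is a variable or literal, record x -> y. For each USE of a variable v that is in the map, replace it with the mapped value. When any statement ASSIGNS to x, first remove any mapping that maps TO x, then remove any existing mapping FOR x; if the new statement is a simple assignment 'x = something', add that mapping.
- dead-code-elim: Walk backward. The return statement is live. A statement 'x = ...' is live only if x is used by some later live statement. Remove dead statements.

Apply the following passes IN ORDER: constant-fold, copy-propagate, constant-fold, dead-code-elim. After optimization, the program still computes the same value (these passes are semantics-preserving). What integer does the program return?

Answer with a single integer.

Answer: 8

Derivation:
Initial IR:
  z = 8
  t = z * z
  b = z - t
  c = 5
  y = t
  u = 2 + 0
  a = 5 * 0
  return z
After constant-fold (8 stmts):
  z = 8
  t = z * z
  b = z - t
  c = 5
  y = t
  u = 2
  a = 0
  return z
After copy-propagate (8 stmts):
  z = 8
  t = 8 * 8
  b = 8 - t
  c = 5
  y = t
  u = 2
  a = 0
  return 8
After constant-fold (8 stmts):
  z = 8
  t = 64
  b = 8 - t
  c = 5
  y = t
  u = 2
  a = 0
  return 8
After dead-code-elim (1 stmts):
  return 8
Evaluate:
  z = 8  =>  z = 8
  t = z * z  =>  t = 64
  b = z - t  =>  b = -56
  c = 5  =>  c = 5
  y = t  =>  y = 64
  u = 2 + 0  =>  u = 2
  a = 5 * 0  =>  a = 0
  return z = 8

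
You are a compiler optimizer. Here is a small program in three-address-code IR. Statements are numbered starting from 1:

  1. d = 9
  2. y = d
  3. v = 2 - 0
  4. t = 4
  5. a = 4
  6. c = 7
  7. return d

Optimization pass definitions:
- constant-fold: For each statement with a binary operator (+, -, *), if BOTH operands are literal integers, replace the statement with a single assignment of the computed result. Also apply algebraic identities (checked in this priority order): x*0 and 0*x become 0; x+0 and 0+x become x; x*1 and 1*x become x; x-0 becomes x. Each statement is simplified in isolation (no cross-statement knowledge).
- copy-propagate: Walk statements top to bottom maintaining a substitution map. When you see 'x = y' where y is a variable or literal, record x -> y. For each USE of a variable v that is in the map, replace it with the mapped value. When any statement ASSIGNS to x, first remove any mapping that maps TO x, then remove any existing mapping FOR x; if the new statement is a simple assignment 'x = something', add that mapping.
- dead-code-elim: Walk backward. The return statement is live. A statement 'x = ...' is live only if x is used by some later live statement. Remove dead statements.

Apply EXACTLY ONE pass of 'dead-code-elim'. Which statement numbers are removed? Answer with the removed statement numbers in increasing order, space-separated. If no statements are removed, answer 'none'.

Answer: 2 3 4 5 6

Derivation:
Backward liveness scan:
Stmt 1 'd = 9': KEEP (d is live); live-in = []
Stmt 2 'y = d': DEAD (y not in live set ['d'])
Stmt 3 'v = 2 - 0': DEAD (v not in live set ['d'])
Stmt 4 't = 4': DEAD (t not in live set ['d'])
Stmt 5 'a = 4': DEAD (a not in live set ['d'])
Stmt 6 'c = 7': DEAD (c not in live set ['d'])
Stmt 7 'return d': KEEP (return); live-in = ['d']
Removed statement numbers: [2, 3, 4, 5, 6]
Surviving IR:
  d = 9
  return d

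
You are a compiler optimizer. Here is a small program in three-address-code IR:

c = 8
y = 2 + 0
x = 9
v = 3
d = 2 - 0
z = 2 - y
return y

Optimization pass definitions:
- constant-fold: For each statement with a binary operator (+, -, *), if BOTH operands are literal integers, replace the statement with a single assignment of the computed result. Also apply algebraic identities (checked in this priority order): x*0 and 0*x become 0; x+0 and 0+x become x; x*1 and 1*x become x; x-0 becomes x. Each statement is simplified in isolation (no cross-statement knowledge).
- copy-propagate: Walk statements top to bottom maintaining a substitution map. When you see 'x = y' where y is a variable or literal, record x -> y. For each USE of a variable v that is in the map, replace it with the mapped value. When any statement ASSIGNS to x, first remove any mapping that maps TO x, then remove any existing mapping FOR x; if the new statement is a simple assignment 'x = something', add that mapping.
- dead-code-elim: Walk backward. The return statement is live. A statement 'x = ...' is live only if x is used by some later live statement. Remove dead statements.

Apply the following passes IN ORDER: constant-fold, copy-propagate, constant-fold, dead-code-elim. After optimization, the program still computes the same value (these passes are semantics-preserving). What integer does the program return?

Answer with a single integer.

Answer: 2

Derivation:
Initial IR:
  c = 8
  y = 2 + 0
  x = 9
  v = 3
  d = 2 - 0
  z = 2 - y
  return y
After constant-fold (7 stmts):
  c = 8
  y = 2
  x = 9
  v = 3
  d = 2
  z = 2 - y
  return y
After copy-propagate (7 stmts):
  c = 8
  y = 2
  x = 9
  v = 3
  d = 2
  z = 2 - 2
  return 2
After constant-fold (7 stmts):
  c = 8
  y = 2
  x = 9
  v = 3
  d = 2
  z = 0
  return 2
After dead-code-elim (1 stmts):
  return 2
Evaluate:
  c = 8  =>  c = 8
  y = 2 + 0  =>  y = 2
  x = 9  =>  x = 9
  v = 3  =>  v = 3
  d = 2 - 0  =>  d = 2
  z = 2 - y  =>  z = 0
  return y = 2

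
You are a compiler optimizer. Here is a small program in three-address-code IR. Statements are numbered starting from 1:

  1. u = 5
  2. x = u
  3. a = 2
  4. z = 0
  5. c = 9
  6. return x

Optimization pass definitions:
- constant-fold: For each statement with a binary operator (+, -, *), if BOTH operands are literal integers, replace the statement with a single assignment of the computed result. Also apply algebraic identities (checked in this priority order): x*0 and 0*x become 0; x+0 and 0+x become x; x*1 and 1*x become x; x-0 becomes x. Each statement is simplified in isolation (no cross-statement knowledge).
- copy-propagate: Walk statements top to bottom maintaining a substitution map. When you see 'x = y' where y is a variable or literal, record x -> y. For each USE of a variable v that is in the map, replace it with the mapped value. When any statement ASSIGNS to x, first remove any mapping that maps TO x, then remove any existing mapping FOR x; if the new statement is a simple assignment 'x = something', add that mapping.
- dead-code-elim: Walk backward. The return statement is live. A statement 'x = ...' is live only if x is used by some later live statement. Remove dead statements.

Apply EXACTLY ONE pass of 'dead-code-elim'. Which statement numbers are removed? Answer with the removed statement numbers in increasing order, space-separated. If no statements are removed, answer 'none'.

Answer: 3 4 5

Derivation:
Backward liveness scan:
Stmt 1 'u = 5': KEEP (u is live); live-in = []
Stmt 2 'x = u': KEEP (x is live); live-in = ['u']
Stmt 3 'a = 2': DEAD (a not in live set ['x'])
Stmt 4 'z = 0': DEAD (z not in live set ['x'])
Stmt 5 'c = 9': DEAD (c not in live set ['x'])
Stmt 6 'return x': KEEP (return); live-in = ['x']
Removed statement numbers: [3, 4, 5]
Surviving IR:
  u = 5
  x = u
  return x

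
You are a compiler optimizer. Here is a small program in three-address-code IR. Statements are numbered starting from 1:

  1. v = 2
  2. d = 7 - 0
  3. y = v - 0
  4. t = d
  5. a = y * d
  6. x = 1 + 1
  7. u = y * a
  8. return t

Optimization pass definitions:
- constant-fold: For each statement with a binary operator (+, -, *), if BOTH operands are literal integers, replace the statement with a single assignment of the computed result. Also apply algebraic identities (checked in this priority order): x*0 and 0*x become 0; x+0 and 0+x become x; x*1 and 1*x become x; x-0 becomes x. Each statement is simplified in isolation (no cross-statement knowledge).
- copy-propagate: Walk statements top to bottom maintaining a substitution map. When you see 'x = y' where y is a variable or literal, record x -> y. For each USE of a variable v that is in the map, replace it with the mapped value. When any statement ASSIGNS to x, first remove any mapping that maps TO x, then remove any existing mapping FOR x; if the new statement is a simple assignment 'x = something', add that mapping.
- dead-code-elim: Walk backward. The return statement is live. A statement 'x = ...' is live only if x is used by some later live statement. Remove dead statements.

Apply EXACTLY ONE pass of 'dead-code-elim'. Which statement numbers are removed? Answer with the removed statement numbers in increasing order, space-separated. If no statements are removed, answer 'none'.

Backward liveness scan:
Stmt 1 'v = 2': DEAD (v not in live set [])
Stmt 2 'd = 7 - 0': KEEP (d is live); live-in = []
Stmt 3 'y = v - 0': DEAD (y not in live set ['d'])
Stmt 4 't = d': KEEP (t is live); live-in = ['d']
Stmt 5 'a = y * d': DEAD (a not in live set ['t'])
Stmt 6 'x = 1 + 1': DEAD (x not in live set ['t'])
Stmt 7 'u = y * a': DEAD (u not in live set ['t'])
Stmt 8 'return t': KEEP (return); live-in = ['t']
Removed statement numbers: [1, 3, 5, 6, 7]
Surviving IR:
  d = 7 - 0
  t = d
  return t

Answer: 1 3 5 6 7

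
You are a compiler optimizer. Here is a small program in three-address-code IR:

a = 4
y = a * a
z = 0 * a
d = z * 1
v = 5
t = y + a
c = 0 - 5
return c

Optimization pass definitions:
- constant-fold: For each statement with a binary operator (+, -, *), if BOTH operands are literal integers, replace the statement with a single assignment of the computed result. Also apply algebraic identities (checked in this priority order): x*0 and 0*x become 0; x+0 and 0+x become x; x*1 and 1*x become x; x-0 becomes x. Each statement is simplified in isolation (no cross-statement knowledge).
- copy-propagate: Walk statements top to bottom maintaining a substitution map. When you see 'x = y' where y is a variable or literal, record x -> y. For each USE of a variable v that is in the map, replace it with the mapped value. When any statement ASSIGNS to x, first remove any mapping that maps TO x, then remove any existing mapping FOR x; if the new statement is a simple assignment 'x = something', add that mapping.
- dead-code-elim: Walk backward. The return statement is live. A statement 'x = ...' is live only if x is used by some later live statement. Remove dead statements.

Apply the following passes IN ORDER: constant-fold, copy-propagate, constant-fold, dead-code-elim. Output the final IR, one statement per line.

Answer: return -5

Derivation:
Initial IR:
  a = 4
  y = a * a
  z = 0 * a
  d = z * 1
  v = 5
  t = y + a
  c = 0 - 5
  return c
After constant-fold (8 stmts):
  a = 4
  y = a * a
  z = 0
  d = z
  v = 5
  t = y + a
  c = -5
  return c
After copy-propagate (8 stmts):
  a = 4
  y = 4 * 4
  z = 0
  d = 0
  v = 5
  t = y + 4
  c = -5
  return -5
After constant-fold (8 stmts):
  a = 4
  y = 16
  z = 0
  d = 0
  v = 5
  t = y + 4
  c = -5
  return -5
After dead-code-elim (1 stmts):
  return -5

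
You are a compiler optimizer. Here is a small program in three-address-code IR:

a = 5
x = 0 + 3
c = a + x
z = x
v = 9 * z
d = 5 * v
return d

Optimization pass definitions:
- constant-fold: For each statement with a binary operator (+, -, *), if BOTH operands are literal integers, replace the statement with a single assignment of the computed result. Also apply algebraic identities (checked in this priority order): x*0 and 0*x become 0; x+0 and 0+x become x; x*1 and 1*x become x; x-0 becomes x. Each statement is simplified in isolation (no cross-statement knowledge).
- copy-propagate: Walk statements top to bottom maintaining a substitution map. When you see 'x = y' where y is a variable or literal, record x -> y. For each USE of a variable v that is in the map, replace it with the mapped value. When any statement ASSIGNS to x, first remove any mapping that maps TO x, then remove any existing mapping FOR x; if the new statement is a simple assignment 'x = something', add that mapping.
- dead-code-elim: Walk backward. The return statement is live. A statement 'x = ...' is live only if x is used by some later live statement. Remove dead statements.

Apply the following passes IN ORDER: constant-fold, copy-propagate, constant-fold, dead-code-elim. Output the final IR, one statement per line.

Initial IR:
  a = 5
  x = 0 + 3
  c = a + x
  z = x
  v = 9 * z
  d = 5 * v
  return d
After constant-fold (7 stmts):
  a = 5
  x = 3
  c = a + x
  z = x
  v = 9 * z
  d = 5 * v
  return d
After copy-propagate (7 stmts):
  a = 5
  x = 3
  c = 5 + 3
  z = 3
  v = 9 * 3
  d = 5 * v
  return d
After constant-fold (7 stmts):
  a = 5
  x = 3
  c = 8
  z = 3
  v = 27
  d = 5 * v
  return d
After dead-code-elim (3 stmts):
  v = 27
  d = 5 * v
  return d

Answer: v = 27
d = 5 * v
return d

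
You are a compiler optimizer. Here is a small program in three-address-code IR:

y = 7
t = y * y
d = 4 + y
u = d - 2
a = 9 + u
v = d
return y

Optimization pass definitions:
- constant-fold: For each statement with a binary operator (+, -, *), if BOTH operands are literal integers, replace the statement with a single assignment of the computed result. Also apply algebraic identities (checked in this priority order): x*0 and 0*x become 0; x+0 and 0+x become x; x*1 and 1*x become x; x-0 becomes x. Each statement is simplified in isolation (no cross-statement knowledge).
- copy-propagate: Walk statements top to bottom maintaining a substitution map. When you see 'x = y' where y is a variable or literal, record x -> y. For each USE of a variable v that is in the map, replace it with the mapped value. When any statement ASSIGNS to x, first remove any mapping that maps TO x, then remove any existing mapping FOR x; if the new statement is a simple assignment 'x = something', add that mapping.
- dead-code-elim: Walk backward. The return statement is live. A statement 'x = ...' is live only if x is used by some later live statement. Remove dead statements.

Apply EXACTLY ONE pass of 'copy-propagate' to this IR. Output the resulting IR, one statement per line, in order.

Answer: y = 7
t = 7 * 7
d = 4 + 7
u = d - 2
a = 9 + u
v = d
return 7

Derivation:
Applying copy-propagate statement-by-statement:
  [1] y = 7  (unchanged)
  [2] t = y * y  -> t = 7 * 7
  [3] d = 4 + y  -> d = 4 + 7
  [4] u = d - 2  (unchanged)
  [5] a = 9 + u  (unchanged)
  [6] v = d  (unchanged)
  [7] return y  -> return 7
Result (7 stmts):
  y = 7
  t = 7 * 7
  d = 4 + 7
  u = d - 2
  a = 9 + u
  v = d
  return 7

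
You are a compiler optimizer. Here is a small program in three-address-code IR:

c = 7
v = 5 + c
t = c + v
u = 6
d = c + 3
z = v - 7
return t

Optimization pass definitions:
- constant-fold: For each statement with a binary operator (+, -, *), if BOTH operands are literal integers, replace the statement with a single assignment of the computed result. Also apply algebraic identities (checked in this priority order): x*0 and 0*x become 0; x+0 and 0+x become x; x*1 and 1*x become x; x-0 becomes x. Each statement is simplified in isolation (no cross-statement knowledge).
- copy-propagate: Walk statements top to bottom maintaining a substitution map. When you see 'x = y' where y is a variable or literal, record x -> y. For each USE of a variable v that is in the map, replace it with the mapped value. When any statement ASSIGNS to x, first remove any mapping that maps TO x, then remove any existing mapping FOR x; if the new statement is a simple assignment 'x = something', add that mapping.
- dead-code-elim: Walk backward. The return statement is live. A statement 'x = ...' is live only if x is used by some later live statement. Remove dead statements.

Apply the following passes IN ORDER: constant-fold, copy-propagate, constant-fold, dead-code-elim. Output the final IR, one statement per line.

Answer: v = 12
t = 7 + v
return t

Derivation:
Initial IR:
  c = 7
  v = 5 + c
  t = c + v
  u = 6
  d = c + 3
  z = v - 7
  return t
After constant-fold (7 stmts):
  c = 7
  v = 5 + c
  t = c + v
  u = 6
  d = c + 3
  z = v - 7
  return t
After copy-propagate (7 stmts):
  c = 7
  v = 5 + 7
  t = 7 + v
  u = 6
  d = 7 + 3
  z = v - 7
  return t
After constant-fold (7 stmts):
  c = 7
  v = 12
  t = 7 + v
  u = 6
  d = 10
  z = v - 7
  return t
After dead-code-elim (3 stmts):
  v = 12
  t = 7 + v
  return t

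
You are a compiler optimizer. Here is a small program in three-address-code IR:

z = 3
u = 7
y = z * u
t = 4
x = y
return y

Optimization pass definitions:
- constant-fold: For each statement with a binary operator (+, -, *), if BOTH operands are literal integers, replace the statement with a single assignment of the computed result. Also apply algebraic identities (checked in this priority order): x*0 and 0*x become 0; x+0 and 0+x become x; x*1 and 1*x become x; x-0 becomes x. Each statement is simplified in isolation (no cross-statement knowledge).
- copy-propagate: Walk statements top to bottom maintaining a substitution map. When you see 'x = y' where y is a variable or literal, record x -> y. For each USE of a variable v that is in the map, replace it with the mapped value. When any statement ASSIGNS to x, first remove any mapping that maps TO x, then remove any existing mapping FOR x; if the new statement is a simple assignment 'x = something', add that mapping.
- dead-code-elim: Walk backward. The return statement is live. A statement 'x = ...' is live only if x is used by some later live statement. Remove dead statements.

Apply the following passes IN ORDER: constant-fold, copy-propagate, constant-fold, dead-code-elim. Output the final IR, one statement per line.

Answer: y = 21
return y

Derivation:
Initial IR:
  z = 3
  u = 7
  y = z * u
  t = 4
  x = y
  return y
After constant-fold (6 stmts):
  z = 3
  u = 7
  y = z * u
  t = 4
  x = y
  return y
After copy-propagate (6 stmts):
  z = 3
  u = 7
  y = 3 * 7
  t = 4
  x = y
  return y
After constant-fold (6 stmts):
  z = 3
  u = 7
  y = 21
  t = 4
  x = y
  return y
After dead-code-elim (2 stmts):
  y = 21
  return y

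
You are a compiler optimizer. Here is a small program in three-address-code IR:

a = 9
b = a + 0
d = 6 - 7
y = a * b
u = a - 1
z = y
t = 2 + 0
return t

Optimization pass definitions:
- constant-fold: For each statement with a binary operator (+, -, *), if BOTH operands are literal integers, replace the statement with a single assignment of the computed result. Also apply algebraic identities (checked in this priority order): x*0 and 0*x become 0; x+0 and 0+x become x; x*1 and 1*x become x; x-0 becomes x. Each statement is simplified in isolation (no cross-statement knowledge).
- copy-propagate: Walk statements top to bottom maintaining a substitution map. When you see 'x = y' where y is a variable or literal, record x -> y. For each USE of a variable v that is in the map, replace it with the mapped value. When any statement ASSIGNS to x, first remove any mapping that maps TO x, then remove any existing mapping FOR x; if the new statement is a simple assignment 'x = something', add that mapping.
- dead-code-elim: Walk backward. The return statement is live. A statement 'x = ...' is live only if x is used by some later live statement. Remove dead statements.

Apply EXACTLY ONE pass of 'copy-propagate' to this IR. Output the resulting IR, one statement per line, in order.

Applying copy-propagate statement-by-statement:
  [1] a = 9  (unchanged)
  [2] b = a + 0  -> b = 9 + 0
  [3] d = 6 - 7  (unchanged)
  [4] y = a * b  -> y = 9 * b
  [5] u = a - 1  -> u = 9 - 1
  [6] z = y  (unchanged)
  [7] t = 2 + 0  (unchanged)
  [8] return t  (unchanged)
Result (8 stmts):
  a = 9
  b = 9 + 0
  d = 6 - 7
  y = 9 * b
  u = 9 - 1
  z = y
  t = 2 + 0
  return t

Answer: a = 9
b = 9 + 0
d = 6 - 7
y = 9 * b
u = 9 - 1
z = y
t = 2 + 0
return t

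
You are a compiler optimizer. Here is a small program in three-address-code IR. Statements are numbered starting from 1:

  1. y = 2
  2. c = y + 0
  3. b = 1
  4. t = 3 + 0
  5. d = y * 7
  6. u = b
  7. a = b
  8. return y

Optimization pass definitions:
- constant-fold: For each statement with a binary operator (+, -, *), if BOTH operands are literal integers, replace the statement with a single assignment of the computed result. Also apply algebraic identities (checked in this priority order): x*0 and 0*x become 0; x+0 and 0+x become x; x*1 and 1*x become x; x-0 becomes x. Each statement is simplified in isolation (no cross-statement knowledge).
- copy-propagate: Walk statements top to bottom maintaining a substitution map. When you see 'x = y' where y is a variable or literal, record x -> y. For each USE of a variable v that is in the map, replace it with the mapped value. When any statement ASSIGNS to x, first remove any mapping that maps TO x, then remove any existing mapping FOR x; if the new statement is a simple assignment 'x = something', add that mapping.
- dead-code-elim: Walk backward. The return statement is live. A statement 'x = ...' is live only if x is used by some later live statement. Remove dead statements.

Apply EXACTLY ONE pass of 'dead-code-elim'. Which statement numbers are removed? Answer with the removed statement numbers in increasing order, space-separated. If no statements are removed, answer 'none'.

Backward liveness scan:
Stmt 1 'y = 2': KEEP (y is live); live-in = []
Stmt 2 'c = y + 0': DEAD (c not in live set ['y'])
Stmt 3 'b = 1': DEAD (b not in live set ['y'])
Stmt 4 't = 3 + 0': DEAD (t not in live set ['y'])
Stmt 5 'd = y * 7': DEAD (d not in live set ['y'])
Stmt 6 'u = b': DEAD (u not in live set ['y'])
Stmt 7 'a = b': DEAD (a not in live set ['y'])
Stmt 8 'return y': KEEP (return); live-in = ['y']
Removed statement numbers: [2, 3, 4, 5, 6, 7]
Surviving IR:
  y = 2
  return y

Answer: 2 3 4 5 6 7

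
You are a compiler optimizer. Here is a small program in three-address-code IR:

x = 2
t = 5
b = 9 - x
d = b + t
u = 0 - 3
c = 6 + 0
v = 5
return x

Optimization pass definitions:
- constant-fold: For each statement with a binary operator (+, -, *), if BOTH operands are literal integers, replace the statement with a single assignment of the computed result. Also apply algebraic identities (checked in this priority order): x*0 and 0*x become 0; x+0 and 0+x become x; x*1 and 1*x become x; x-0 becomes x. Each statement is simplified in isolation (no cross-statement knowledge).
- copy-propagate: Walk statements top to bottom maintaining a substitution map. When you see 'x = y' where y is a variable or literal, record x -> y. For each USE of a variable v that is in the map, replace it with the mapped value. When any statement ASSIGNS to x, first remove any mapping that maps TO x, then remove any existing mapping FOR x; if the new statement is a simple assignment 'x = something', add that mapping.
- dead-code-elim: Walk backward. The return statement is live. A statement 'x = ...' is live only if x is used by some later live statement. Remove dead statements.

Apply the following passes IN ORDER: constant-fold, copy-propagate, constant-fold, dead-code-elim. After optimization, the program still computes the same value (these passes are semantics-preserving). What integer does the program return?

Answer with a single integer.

Initial IR:
  x = 2
  t = 5
  b = 9 - x
  d = b + t
  u = 0 - 3
  c = 6 + 0
  v = 5
  return x
After constant-fold (8 stmts):
  x = 2
  t = 5
  b = 9 - x
  d = b + t
  u = -3
  c = 6
  v = 5
  return x
After copy-propagate (8 stmts):
  x = 2
  t = 5
  b = 9 - 2
  d = b + 5
  u = -3
  c = 6
  v = 5
  return 2
After constant-fold (8 stmts):
  x = 2
  t = 5
  b = 7
  d = b + 5
  u = -3
  c = 6
  v = 5
  return 2
After dead-code-elim (1 stmts):
  return 2
Evaluate:
  x = 2  =>  x = 2
  t = 5  =>  t = 5
  b = 9 - x  =>  b = 7
  d = b + t  =>  d = 12
  u = 0 - 3  =>  u = -3
  c = 6 + 0  =>  c = 6
  v = 5  =>  v = 5
  return x = 2

Answer: 2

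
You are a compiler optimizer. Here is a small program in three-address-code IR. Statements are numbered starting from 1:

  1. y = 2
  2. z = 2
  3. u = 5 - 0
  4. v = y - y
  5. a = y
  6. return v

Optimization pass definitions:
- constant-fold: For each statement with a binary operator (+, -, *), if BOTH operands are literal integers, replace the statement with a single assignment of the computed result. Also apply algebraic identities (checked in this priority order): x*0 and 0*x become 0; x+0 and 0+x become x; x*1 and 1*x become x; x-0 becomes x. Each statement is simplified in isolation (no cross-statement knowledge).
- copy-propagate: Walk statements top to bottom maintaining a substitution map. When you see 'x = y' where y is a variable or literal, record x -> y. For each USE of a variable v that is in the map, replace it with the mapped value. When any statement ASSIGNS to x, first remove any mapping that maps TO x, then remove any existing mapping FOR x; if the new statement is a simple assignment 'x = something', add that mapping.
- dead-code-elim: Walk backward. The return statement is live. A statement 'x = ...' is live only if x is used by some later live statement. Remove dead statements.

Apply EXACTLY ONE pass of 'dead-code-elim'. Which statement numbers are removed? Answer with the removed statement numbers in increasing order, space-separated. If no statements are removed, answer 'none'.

Answer: 2 3 5

Derivation:
Backward liveness scan:
Stmt 1 'y = 2': KEEP (y is live); live-in = []
Stmt 2 'z = 2': DEAD (z not in live set ['y'])
Stmt 3 'u = 5 - 0': DEAD (u not in live set ['y'])
Stmt 4 'v = y - y': KEEP (v is live); live-in = ['y']
Stmt 5 'a = y': DEAD (a not in live set ['v'])
Stmt 6 'return v': KEEP (return); live-in = ['v']
Removed statement numbers: [2, 3, 5]
Surviving IR:
  y = 2
  v = y - y
  return v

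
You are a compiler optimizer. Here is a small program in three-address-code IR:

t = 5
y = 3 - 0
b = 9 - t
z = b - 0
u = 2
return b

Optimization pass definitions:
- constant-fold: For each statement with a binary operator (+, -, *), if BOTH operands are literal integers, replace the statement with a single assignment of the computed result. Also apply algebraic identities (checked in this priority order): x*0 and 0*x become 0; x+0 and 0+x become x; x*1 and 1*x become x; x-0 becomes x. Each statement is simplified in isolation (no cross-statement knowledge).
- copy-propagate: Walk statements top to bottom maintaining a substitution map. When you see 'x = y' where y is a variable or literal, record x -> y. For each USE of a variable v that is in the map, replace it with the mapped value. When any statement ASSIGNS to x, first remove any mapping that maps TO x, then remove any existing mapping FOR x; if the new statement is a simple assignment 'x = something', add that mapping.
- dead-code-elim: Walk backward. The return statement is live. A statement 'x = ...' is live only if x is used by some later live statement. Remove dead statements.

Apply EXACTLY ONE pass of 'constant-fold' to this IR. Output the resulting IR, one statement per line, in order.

Answer: t = 5
y = 3
b = 9 - t
z = b
u = 2
return b

Derivation:
Applying constant-fold statement-by-statement:
  [1] t = 5  (unchanged)
  [2] y = 3 - 0  -> y = 3
  [3] b = 9 - t  (unchanged)
  [4] z = b - 0  -> z = b
  [5] u = 2  (unchanged)
  [6] return b  (unchanged)
Result (6 stmts):
  t = 5
  y = 3
  b = 9 - t
  z = b
  u = 2
  return b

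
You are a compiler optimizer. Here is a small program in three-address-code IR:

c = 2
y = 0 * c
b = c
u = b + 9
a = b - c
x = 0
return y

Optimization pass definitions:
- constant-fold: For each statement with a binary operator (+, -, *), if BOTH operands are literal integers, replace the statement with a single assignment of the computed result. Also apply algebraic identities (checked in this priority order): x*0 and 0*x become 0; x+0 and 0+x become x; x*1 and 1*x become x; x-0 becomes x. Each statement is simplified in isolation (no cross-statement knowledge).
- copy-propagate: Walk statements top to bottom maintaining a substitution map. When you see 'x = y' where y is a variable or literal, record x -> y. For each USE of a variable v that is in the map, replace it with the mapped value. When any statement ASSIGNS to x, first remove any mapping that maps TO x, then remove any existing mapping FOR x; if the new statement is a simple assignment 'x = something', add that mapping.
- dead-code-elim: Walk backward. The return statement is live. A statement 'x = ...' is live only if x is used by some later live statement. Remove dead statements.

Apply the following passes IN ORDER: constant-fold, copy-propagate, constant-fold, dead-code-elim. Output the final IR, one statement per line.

Answer: return 0

Derivation:
Initial IR:
  c = 2
  y = 0 * c
  b = c
  u = b + 9
  a = b - c
  x = 0
  return y
After constant-fold (7 stmts):
  c = 2
  y = 0
  b = c
  u = b + 9
  a = b - c
  x = 0
  return y
After copy-propagate (7 stmts):
  c = 2
  y = 0
  b = 2
  u = 2 + 9
  a = 2 - 2
  x = 0
  return 0
After constant-fold (7 stmts):
  c = 2
  y = 0
  b = 2
  u = 11
  a = 0
  x = 0
  return 0
After dead-code-elim (1 stmts):
  return 0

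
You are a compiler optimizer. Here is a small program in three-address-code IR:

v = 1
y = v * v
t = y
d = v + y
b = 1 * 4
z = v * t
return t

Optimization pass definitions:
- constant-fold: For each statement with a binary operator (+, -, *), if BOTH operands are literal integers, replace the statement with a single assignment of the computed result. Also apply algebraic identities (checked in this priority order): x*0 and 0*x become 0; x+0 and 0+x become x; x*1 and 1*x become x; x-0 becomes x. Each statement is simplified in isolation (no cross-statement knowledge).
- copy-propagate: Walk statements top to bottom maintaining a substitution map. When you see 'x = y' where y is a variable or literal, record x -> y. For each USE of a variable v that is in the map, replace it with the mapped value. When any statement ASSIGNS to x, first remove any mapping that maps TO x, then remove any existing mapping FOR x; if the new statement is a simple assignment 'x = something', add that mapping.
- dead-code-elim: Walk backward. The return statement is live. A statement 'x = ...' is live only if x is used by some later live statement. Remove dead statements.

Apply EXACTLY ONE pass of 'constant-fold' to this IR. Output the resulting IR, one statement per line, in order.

Applying constant-fold statement-by-statement:
  [1] v = 1  (unchanged)
  [2] y = v * v  (unchanged)
  [3] t = y  (unchanged)
  [4] d = v + y  (unchanged)
  [5] b = 1 * 4  -> b = 4
  [6] z = v * t  (unchanged)
  [7] return t  (unchanged)
Result (7 stmts):
  v = 1
  y = v * v
  t = y
  d = v + y
  b = 4
  z = v * t
  return t

Answer: v = 1
y = v * v
t = y
d = v + y
b = 4
z = v * t
return t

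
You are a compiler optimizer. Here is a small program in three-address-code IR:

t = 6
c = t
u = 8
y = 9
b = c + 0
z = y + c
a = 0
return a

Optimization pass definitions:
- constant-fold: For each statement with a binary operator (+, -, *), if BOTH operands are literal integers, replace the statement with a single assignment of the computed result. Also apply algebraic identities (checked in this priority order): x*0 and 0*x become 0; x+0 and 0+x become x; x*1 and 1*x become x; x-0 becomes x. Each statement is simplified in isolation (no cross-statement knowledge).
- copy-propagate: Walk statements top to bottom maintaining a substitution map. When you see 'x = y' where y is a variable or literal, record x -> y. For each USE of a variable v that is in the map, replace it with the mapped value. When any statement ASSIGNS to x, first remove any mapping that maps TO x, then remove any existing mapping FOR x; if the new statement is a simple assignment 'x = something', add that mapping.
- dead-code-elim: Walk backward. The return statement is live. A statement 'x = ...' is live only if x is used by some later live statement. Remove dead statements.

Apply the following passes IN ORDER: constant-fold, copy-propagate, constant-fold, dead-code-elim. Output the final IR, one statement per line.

Initial IR:
  t = 6
  c = t
  u = 8
  y = 9
  b = c + 0
  z = y + c
  a = 0
  return a
After constant-fold (8 stmts):
  t = 6
  c = t
  u = 8
  y = 9
  b = c
  z = y + c
  a = 0
  return a
After copy-propagate (8 stmts):
  t = 6
  c = 6
  u = 8
  y = 9
  b = 6
  z = 9 + 6
  a = 0
  return 0
After constant-fold (8 stmts):
  t = 6
  c = 6
  u = 8
  y = 9
  b = 6
  z = 15
  a = 0
  return 0
After dead-code-elim (1 stmts):
  return 0

Answer: return 0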